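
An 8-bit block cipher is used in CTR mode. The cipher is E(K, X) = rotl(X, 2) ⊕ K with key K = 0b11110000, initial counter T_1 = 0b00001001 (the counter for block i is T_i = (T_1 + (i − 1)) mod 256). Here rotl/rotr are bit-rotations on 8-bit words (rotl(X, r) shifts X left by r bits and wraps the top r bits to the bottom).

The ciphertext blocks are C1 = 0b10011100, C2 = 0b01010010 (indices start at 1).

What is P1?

CTR decryption: S_i = E(K, T_i) where T_i is the counter for block i; P_i = C_i ⊕ S_i.
P1: T = 0b00001001, S = E(K, T) = 0b11010100; 0b10011100 ⊕ 0b11010100 = 0b01001000.

P1 = 0b01001000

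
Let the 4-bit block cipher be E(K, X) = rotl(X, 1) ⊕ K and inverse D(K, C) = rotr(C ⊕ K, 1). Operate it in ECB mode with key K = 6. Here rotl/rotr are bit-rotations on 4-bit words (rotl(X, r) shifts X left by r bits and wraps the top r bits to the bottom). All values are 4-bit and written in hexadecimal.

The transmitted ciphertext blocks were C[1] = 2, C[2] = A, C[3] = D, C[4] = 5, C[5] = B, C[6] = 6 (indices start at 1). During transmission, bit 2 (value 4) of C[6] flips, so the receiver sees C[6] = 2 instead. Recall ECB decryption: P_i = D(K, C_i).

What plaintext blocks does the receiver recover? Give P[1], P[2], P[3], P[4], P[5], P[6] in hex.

Only C[6] changed, to 2. In ECB, a change in C_i affects only P_i. Decrypting the received ciphertext:
P[1]: D(K, 2) = 2.
P[2]: D(K, A) = 6.
P[3]: D(K, D) = D.
P[4]: D(K, 5) = 9.
P[5]: D(K, B) = E.
P[6]: D(K, 2) = 2.
Blocks that differ from the original plaintext: P[6].

P[1] = 2, P[2] = 6, P[3] = D, P[4] = 9, P[5] = E, P[6] = 2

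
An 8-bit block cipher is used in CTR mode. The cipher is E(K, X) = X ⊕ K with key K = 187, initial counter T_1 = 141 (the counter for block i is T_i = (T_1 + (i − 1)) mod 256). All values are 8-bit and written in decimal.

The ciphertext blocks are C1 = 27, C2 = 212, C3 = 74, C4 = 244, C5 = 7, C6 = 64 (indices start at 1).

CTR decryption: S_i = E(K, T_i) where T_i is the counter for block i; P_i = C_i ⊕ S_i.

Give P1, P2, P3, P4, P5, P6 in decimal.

P1 = 45, P2 = 225, P3 = 126, P4 = 223, P5 = 45, P6 = 105

P1: T = 141, S = E(K, T) = 54; 27 ⊕ 54 = 45.
P2: T = 142, S = E(K, T) = 53; 212 ⊕ 53 = 225.
P3: T = 143, S = E(K, T) = 52; 74 ⊕ 52 = 126.
P4: T = 144, S = E(K, T) = 43; 244 ⊕ 43 = 223.
P5: T = 145, S = E(K, T) = 42; 7 ⊕ 42 = 45.
P6: T = 146, S = E(K, T) = 41; 64 ⊕ 41 = 105.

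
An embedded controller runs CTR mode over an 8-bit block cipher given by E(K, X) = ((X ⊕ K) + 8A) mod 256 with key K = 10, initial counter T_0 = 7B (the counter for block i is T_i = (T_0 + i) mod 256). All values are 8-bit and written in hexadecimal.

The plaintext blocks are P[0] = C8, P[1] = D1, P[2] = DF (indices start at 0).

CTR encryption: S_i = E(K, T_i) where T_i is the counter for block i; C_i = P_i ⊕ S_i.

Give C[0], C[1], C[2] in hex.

C[0] = 3D, C[1] = 27, C[2] = 28

C[0]: T = 7B, S = E(K, T) = F5; C8 ⊕ F5 = 3D.
C[1]: T = 7C, S = E(K, T) = F6; D1 ⊕ F6 = 27.
C[2]: T = 7D, S = E(K, T) = F7; DF ⊕ F7 = 28.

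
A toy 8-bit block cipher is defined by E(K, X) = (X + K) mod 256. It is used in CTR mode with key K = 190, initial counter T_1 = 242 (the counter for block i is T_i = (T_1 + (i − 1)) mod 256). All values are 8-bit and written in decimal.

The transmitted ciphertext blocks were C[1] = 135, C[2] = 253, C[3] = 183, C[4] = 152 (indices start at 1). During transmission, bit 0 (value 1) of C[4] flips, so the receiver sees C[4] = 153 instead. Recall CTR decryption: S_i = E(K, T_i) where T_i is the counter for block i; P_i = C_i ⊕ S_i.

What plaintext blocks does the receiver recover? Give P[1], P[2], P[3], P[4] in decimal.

Only C[4] changed, to 153. In CTR, a change in C_i flips the same bit in P_i only; the keystream is unaffected. Decrypting the received ciphertext:
P[1]: T = 242, S = E(K, T) = 176; 135 ⊕ 176 = 55.
P[2]: T = 243, S = E(K, T) = 177; 253 ⊕ 177 = 76.
P[3]: T = 244, S = E(K, T) = 178; 183 ⊕ 178 = 5.
P[4]: T = 245, S = E(K, T) = 179; 153 ⊕ 179 = 42.
Blocks that differ from the original plaintext: P[4].

P[1] = 55, P[2] = 76, P[3] = 5, P[4] = 42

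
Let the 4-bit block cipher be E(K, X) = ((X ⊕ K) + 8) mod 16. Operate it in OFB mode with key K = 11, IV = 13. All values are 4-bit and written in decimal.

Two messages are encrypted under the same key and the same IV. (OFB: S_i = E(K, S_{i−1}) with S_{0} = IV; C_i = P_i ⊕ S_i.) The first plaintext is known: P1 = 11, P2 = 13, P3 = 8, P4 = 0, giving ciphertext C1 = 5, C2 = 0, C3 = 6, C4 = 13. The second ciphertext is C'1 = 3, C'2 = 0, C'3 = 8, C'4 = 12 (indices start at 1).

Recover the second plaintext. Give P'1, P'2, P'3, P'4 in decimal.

P'1 = 13, P'2 = 13, P'3 = 6, P'4 = 1

In OFB with a reused IV, both messages share the same keystream S_i, so C_i ⊕ C'_i = P_i ⊕ P'_i and thus P'_i = P_i ⊕ C_i ⊕ C'_i.
P'1: 11 ⊕ 5 ⊕ 3 = 13.
P'2: 13 ⊕ 0 ⊕ 0 = 13.
P'3: 8 ⊕ 6 ⊕ 8 = 6.
P'4: 0 ⊕ 13 ⊕ 12 = 1.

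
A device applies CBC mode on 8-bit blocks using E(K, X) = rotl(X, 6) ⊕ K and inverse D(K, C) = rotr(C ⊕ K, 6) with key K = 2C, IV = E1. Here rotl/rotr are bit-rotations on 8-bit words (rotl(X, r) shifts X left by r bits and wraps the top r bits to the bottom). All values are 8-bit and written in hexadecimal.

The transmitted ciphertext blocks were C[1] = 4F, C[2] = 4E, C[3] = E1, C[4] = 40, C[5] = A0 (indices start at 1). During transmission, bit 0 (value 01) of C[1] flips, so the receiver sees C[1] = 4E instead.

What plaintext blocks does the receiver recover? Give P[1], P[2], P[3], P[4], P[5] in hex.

P[1] = 68, P[2] = C7, P[3] = 79, P[4] = 50, P[5] = 72

CBC decryption: P_i = D(K, C_i) ⊕ C_{i−1}, with C_{0} = IV.
Only C[1] changed, to 4E. In CBC, a change in C_i garbles P_i and flips the same bit in P_{i+1}. Decrypting the received ciphertext:
P[1]: D(K, 4E) = 89; 89 ⊕ E1 = 68.
P[2]: D(K, 4E) = 89; 89 ⊕ 4E = C7.
P[3]: D(K, E1) = 37; 37 ⊕ 4E = 79.
P[4]: D(K, 40) = B1; B1 ⊕ E1 = 50.
P[5]: D(K, A0) = 32; 32 ⊕ 40 = 72.
Blocks that differ from the original plaintext: P[1], P[2].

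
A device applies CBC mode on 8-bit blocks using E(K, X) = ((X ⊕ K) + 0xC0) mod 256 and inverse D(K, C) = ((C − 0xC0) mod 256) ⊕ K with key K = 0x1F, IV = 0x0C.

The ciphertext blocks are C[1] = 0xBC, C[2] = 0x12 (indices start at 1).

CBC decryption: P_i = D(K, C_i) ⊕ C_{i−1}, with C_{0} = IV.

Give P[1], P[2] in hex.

P[1] = 0xEF, P[2] = 0xF1

P[1]: D(K, 0xBC) = 0xE3; 0xE3 ⊕ 0x0C = 0xEF.
P[2]: D(K, 0x12) = 0x4D; 0x4D ⊕ 0xBC = 0xF1.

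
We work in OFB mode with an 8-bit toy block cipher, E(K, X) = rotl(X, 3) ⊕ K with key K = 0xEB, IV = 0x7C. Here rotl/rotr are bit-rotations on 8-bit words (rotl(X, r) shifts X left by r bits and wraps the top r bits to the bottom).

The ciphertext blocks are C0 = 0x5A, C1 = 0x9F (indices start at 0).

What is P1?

P1 = 0x34

OFB decryption: S_i = E(K, S_{i−1}) with S_{−1} = IV; P_i = C_i ⊕ S_i.
P0: S = E(K, 0x7C) = 0x08; 0x5A ⊕ 0x08 = 0x52.
P1: S = E(K, 0x08) = 0xAB; 0x9F ⊕ 0xAB = 0x34.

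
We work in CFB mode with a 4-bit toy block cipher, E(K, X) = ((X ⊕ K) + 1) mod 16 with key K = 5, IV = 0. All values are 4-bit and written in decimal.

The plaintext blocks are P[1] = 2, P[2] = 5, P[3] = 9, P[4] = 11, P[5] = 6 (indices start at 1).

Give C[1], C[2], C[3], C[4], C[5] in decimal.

CFB encryption: C_i = P_i ⊕ E(K, C_{i−1}), with C_{0} = IV.
C[1]: E(K, 0) = 6; 2 ⊕ 6 = 4.
C[2]: E(K, 4) = 2; 5 ⊕ 2 = 7.
C[3]: E(K, 7) = 3; 9 ⊕ 3 = 10.
C[4]: E(K, 10) = 0; 11 ⊕ 0 = 11.
C[5]: E(K, 11) = 15; 6 ⊕ 15 = 9.

C[1] = 4, C[2] = 7, C[3] = 10, C[4] = 11, C[5] = 9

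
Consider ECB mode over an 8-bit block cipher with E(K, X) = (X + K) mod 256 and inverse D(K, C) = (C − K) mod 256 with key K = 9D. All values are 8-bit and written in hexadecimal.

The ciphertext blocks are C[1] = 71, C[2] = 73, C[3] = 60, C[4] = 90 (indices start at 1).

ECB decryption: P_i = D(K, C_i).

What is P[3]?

P[3]: D(K, 60) = C3.

P[3] = C3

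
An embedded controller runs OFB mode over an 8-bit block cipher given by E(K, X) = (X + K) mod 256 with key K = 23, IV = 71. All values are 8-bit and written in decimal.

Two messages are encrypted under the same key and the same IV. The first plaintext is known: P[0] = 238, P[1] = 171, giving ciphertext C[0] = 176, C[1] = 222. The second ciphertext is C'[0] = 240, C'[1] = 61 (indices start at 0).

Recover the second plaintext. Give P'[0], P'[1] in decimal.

In OFB with a reused IV, both messages share the same keystream S_i, so C_i ⊕ C'_i = P_i ⊕ P'_i and thus P'_i = P_i ⊕ C_i ⊕ C'_i.
P'[0]: 238 ⊕ 176 ⊕ 240 = 174.
P'[1]: 171 ⊕ 222 ⊕ 61 = 72.

P'[0] = 174, P'[1] = 72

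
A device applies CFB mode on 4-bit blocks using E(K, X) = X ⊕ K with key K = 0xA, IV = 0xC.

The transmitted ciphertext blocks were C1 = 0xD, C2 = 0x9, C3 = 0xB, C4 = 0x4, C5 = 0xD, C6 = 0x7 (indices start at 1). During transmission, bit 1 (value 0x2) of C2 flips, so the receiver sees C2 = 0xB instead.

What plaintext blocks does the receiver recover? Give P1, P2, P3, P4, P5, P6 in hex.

CFB decryption: P_i = C_i ⊕ E(K, C_{i−1}), with C_{0} = IV.
Only C2 changed, to 0xB. In CFB, a change in C_i flips the same bit in P_i and garbles P_{i+1}. Decrypting the received ciphertext:
P1: E(K, 0xC) = 0x6; 0xD ⊕ 0x6 = 0xB.
P2: E(K, 0xD) = 0x7; 0xB ⊕ 0x7 = 0xC.
P3: E(K, 0xB) = 0x1; 0xB ⊕ 0x1 = 0xA.
P4: E(K, 0xB) = 0x1; 0x4 ⊕ 0x1 = 0x5.
P5: E(K, 0x4) = 0xE; 0xD ⊕ 0xE = 0x3.
P6: E(K, 0xD) = 0x7; 0x7 ⊕ 0x7 = 0x0.
Blocks that differ from the original plaintext: P2, P3.

P1 = 0xB, P2 = 0xC, P3 = 0xA, P4 = 0x5, P5 = 0x3, P6 = 0x0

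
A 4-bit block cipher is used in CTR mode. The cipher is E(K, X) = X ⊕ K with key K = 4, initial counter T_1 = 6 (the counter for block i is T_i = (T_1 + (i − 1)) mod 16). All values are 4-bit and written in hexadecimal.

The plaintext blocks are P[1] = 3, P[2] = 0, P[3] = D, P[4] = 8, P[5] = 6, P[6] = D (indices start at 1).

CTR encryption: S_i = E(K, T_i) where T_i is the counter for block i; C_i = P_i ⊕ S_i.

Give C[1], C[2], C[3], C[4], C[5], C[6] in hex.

C[1]: T = 6, S = E(K, T) = 2; 3 ⊕ 2 = 1.
C[2]: T = 7, S = E(K, T) = 3; 0 ⊕ 3 = 3.
C[3]: T = 8, S = E(K, T) = C; D ⊕ C = 1.
C[4]: T = 9, S = E(K, T) = D; 8 ⊕ D = 5.
C[5]: T = A, S = E(K, T) = E; 6 ⊕ E = 8.
C[6]: T = B, S = E(K, T) = F; D ⊕ F = 2.

C[1] = 1, C[2] = 3, C[3] = 1, C[4] = 5, C[5] = 8, C[6] = 2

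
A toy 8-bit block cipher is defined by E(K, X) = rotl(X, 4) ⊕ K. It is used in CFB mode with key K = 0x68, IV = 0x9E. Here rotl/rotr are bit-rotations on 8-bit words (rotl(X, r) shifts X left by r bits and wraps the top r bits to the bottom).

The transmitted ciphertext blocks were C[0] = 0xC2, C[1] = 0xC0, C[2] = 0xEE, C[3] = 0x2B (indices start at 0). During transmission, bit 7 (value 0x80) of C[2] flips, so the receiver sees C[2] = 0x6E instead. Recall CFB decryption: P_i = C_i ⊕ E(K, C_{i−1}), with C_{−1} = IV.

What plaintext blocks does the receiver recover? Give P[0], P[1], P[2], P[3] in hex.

Only C[2] changed, to 0x6E. In CFB, a change in C_i flips the same bit in P_i and garbles P_{i+1}. Decrypting the received ciphertext:
P[0]: E(K, 0x9E) = 0x81; 0xC2 ⊕ 0x81 = 0x43.
P[1]: E(K, 0xC2) = 0x44; 0xC0 ⊕ 0x44 = 0x84.
P[2]: E(K, 0xC0) = 0x64; 0x6E ⊕ 0x64 = 0x0A.
P[3]: E(K, 0x6E) = 0x8E; 0x2B ⊕ 0x8E = 0xA5.
Blocks that differ from the original plaintext: P[2], P[3].

P[0] = 0x43, P[1] = 0x84, P[2] = 0x0A, P[3] = 0xA5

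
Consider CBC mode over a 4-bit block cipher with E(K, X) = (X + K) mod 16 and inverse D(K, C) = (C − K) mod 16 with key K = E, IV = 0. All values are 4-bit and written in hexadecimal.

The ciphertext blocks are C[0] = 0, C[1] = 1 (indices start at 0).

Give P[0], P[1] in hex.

P[0] = 2, P[1] = 3

CBC decryption: P_i = D(K, C_i) ⊕ C_{i−1}, with C_{−1} = IV.
P[0]: D(K, 0) = 2; 2 ⊕ 0 = 2.
P[1]: D(K, 1) = 3; 3 ⊕ 0 = 3.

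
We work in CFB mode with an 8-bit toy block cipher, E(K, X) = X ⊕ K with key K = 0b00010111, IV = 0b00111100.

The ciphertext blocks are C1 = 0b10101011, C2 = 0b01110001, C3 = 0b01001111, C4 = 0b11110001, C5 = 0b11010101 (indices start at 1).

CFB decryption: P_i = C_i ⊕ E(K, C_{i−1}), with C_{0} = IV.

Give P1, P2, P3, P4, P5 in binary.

P1 = 0b10000000, P2 = 0b11001101, P3 = 0b00101001, P4 = 0b10101001, P5 = 0b00110011

P1: E(K, 0b00111100) = 0b00101011; 0b10101011 ⊕ 0b00101011 = 0b10000000.
P2: E(K, 0b10101011) = 0b10111100; 0b01110001 ⊕ 0b10111100 = 0b11001101.
P3: E(K, 0b01110001) = 0b01100110; 0b01001111 ⊕ 0b01100110 = 0b00101001.
P4: E(K, 0b01001111) = 0b01011000; 0b11110001 ⊕ 0b01011000 = 0b10101001.
P5: E(K, 0b11110001) = 0b11100110; 0b11010101 ⊕ 0b11100110 = 0b00110011.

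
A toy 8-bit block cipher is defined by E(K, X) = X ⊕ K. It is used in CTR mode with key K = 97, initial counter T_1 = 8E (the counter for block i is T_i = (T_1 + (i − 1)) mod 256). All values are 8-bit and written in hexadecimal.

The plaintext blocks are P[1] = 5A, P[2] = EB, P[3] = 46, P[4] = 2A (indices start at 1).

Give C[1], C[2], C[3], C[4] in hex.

CTR encryption: S_i = E(K, T_i) where T_i is the counter for block i; C_i = P_i ⊕ S_i.
C[1]: T = 8E, S = E(K, T) = 19; 5A ⊕ 19 = 43.
C[2]: T = 8F, S = E(K, T) = 18; EB ⊕ 18 = F3.
C[3]: T = 90, S = E(K, T) = 07; 46 ⊕ 07 = 41.
C[4]: T = 91, S = E(K, T) = 06; 2A ⊕ 06 = 2C.

C[1] = 43, C[2] = F3, C[3] = 41, C[4] = 2C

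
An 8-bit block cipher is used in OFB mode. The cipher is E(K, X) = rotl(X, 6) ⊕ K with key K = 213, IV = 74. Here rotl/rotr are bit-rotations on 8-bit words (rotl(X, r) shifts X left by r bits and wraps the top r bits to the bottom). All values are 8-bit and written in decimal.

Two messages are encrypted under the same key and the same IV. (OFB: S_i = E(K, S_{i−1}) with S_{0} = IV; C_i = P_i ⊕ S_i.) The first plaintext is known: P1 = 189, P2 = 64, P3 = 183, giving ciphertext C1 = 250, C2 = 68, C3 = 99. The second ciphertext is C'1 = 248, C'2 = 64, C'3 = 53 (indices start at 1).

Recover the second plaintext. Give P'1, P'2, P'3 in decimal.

P'1 = 191, P'2 = 68, P'3 = 225

In OFB with a reused IV, both messages share the same keystream S_i, so C_i ⊕ C'_i = P_i ⊕ P'_i and thus P'_i = P_i ⊕ C_i ⊕ C'_i.
P'1: 189 ⊕ 250 ⊕ 248 = 191.
P'2: 64 ⊕ 68 ⊕ 64 = 68.
P'3: 183 ⊕ 99 ⊕ 53 = 225.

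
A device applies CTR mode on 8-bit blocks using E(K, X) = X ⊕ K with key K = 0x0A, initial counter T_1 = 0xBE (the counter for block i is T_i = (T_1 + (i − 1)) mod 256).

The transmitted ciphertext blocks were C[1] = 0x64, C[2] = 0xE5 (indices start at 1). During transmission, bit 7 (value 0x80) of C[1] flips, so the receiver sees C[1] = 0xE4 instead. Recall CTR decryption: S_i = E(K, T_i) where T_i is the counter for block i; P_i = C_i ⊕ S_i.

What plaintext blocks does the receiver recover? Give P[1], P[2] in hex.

P[1] = 0x50, P[2] = 0x50

Only C[1] changed, to 0xE4. In CTR, a change in C_i flips the same bit in P_i only; the keystream is unaffected. Decrypting the received ciphertext:
P[1]: T = 0xBE, S = E(K, T) = 0xB4; 0xE4 ⊕ 0xB4 = 0x50.
P[2]: T = 0xBF, S = E(K, T) = 0xB5; 0xE5 ⊕ 0xB5 = 0x50.
Blocks that differ from the original plaintext: P[1].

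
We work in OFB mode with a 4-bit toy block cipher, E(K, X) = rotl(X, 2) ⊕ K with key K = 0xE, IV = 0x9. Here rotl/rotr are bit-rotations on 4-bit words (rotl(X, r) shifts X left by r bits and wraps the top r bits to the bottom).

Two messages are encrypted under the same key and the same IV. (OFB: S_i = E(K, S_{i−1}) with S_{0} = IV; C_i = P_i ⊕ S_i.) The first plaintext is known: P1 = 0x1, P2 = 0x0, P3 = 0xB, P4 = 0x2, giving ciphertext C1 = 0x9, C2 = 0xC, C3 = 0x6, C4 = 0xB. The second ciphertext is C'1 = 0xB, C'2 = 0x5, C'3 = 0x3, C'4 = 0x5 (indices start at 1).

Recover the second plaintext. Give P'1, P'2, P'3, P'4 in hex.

P'1 = 0x3, P'2 = 0x9, P'3 = 0xE, P'4 = 0xC

In OFB with a reused IV, both messages share the same keystream S_i, so C_i ⊕ C'_i = P_i ⊕ P'_i and thus P'_i = P_i ⊕ C_i ⊕ C'_i.
P'1: 0x1 ⊕ 0x9 ⊕ 0xB = 0x3.
P'2: 0x0 ⊕ 0xC ⊕ 0x5 = 0x9.
P'3: 0xB ⊕ 0x6 ⊕ 0x3 = 0xE.
P'4: 0x2 ⊕ 0xB ⊕ 0x5 = 0xC.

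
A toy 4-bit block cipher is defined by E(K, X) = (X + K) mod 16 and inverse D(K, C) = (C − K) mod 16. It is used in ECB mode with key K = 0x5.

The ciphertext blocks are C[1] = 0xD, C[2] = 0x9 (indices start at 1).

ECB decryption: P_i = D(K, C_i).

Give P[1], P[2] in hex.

P[1] = 0x8, P[2] = 0x4

P[1]: D(K, 0xD) = 0x8.
P[2]: D(K, 0x9) = 0x4.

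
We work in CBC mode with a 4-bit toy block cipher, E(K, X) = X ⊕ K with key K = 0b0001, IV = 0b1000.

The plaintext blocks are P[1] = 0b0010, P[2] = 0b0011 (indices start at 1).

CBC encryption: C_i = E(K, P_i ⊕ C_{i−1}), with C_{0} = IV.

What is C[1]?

C[1] = 0b1011

C[1]: P[1] ⊕ 0b1000 = 0b1010; E(K, 0b1010) = 0b1011.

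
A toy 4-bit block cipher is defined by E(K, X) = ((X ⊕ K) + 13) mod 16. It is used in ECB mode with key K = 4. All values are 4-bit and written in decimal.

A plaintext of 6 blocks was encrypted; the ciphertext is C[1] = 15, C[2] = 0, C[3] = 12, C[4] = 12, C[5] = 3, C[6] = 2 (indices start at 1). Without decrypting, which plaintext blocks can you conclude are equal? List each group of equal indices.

P[3] = P[4]

ECB encrypts each block independently with the same key, so equal ciphertext blocks imply equal plaintext blocks.
C[3] = C[4] = 12, so P[3] = P[4].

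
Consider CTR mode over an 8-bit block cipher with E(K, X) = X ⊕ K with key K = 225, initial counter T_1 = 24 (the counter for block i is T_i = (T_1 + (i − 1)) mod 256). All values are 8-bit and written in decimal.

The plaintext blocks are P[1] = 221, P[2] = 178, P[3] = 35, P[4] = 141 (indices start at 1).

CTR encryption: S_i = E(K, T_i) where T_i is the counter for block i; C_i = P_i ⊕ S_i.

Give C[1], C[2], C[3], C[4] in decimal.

C[1]: T = 24, S = E(K, T) = 249; 221 ⊕ 249 = 36.
C[2]: T = 25, S = E(K, T) = 248; 178 ⊕ 248 = 74.
C[3]: T = 26, S = E(K, T) = 251; 35 ⊕ 251 = 216.
C[4]: T = 27, S = E(K, T) = 250; 141 ⊕ 250 = 119.

C[1] = 36, C[2] = 74, C[3] = 216, C[4] = 119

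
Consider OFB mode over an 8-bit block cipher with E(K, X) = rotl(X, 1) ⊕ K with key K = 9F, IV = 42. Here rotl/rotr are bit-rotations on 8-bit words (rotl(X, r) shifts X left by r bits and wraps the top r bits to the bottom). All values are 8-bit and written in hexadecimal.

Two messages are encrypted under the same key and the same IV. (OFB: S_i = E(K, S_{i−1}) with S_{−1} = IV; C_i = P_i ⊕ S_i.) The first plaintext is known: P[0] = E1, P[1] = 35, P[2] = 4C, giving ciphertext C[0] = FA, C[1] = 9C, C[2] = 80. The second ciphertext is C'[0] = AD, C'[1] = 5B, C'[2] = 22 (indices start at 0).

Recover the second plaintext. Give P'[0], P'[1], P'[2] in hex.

P'[0] = B6, P'[1] = F2, P'[2] = EE

In OFB with a reused IV, both messages share the same keystream S_i, so C_i ⊕ C'_i = P_i ⊕ P'_i and thus P'_i = P_i ⊕ C_i ⊕ C'_i.
P'[0]: E1 ⊕ FA ⊕ AD = B6.
P'[1]: 35 ⊕ 9C ⊕ 5B = F2.
P'[2]: 4C ⊕ 80 ⊕ 22 = EE.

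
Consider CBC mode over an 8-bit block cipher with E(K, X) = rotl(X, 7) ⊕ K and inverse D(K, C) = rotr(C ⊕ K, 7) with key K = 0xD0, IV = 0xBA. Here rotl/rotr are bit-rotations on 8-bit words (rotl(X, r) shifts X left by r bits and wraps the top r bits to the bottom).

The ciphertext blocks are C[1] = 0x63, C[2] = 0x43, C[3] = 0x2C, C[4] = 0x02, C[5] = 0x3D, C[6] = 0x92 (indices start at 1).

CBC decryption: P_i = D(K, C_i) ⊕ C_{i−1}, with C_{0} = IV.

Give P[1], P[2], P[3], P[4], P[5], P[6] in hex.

P[1]: D(K, 0x63) = 0x67; 0x67 ⊕ 0xBA = 0xDD.
P[2]: D(K, 0x43) = 0x27; 0x27 ⊕ 0x63 = 0x44.
P[3]: D(K, 0x2C) = 0xF9; 0xF9 ⊕ 0x43 = 0xBA.
P[4]: D(K, 0x02) = 0xA5; 0xA5 ⊕ 0x2C = 0x89.
P[5]: D(K, 0x3D) = 0xDB; 0xDB ⊕ 0x02 = 0xD9.
P[6]: D(K, 0x92) = 0x84; 0x84 ⊕ 0x3D = 0xB9.

P[1] = 0xDD, P[2] = 0x44, P[3] = 0xBA, P[4] = 0x89, P[5] = 0xD9, P[6] = 0xB9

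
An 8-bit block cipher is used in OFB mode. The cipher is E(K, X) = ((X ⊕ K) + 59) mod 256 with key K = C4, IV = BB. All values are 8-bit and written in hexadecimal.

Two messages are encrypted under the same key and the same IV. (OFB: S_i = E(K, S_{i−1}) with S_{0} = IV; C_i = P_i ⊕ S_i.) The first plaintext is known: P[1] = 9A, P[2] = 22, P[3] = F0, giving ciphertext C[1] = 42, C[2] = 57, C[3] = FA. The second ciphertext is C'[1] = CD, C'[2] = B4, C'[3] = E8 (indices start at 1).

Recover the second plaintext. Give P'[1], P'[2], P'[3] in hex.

P'[1] = 15, P'[2] = C1, P'[3] = E2

In OFB with a reused IV, both messages share the same keystream S_i, so C_i ⊕ C'_i = P_i ⊕ P'_i and thus P'_i = P_i ⊕ C_i ⊕ C'_i.
P'[1]: 9A ⊕ 42 ⊕ CD = 15.
P'[2]: 22 ⊕ 57 ⊕ B4 = C1.
P'[3]: F0 ⊕ FA ⊕ E8 = E2.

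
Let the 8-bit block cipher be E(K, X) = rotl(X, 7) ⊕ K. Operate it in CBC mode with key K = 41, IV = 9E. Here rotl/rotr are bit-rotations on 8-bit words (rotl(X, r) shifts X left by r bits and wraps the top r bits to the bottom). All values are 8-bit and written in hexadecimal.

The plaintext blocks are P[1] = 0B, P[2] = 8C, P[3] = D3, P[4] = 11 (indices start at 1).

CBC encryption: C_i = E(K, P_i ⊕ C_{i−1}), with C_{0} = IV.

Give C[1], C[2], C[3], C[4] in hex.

C[1] = 8B, C[2] = C2, C[3] = C9, C[4] = 2D

C[1]: P[1] ⊕ 9E = 95; E(K, 95) = 8B.
C[2]: P[2] ⊕ 8B = 07; E(K, 07) = C2.
C[3]: P[3] ⊕ C2 = 11; E(K, 11) = C9.
C[4]: P[4] ⊕ C9 = D8; E(K, D8) = 2D.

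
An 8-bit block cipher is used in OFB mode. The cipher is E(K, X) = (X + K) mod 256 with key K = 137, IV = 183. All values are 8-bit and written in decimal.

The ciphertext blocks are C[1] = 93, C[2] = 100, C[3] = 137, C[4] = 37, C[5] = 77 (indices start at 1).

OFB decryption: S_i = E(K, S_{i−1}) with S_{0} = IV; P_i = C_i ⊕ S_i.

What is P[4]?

P[1]: S = E(K, 183) = 64; 93 ⊕ 64 = 29.
P[2]: S = E(K, 64) = 201; 100 ⊕ 201 = 173.
P[3]: S = E(K, 201) = 82; 137 ⊕ 82 = 219.
P[4]: S = E(K, 82) = 219; 37 ⊕ 219 = 254.

P[4] = 254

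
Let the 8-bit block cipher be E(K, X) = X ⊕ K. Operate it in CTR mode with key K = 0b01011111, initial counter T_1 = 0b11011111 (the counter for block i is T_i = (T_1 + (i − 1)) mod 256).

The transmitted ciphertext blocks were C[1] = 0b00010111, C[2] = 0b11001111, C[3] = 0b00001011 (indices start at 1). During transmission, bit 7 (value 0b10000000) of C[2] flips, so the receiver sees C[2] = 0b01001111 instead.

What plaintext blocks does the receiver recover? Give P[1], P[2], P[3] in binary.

P[1] = 0b10010111, P[2] = 0b11110000, P[3] = 0b10110101

CTR decryption: S_i = E(K, T_i) where T_i is the counter for block i; P_i = C_i ⊕ S_i.
Only C[2] changed, to 0b01001111. In CTR, a change in C_i flips the same bit in P_i only; the keystream is unaffected. Decrypting the received ciphertext:
P[1]: T = 0b11011111, S = E(K, T) = 0b10000000; 0b00010111 ⊕ 0b10000000 = 0b10010111.
P[2]: T = 0b11100000, S = E(K, T) = 0b10111111; 0b01001111 ⊕ 0b10111111 = 0b11110000.
P[3]: T = 0b11100001, S = E(K, T) = 0b10111110; 0b00001011 ⊕ 0b10111110 = 0b10110101.
Blocks that differ from the original plaintext: P[2].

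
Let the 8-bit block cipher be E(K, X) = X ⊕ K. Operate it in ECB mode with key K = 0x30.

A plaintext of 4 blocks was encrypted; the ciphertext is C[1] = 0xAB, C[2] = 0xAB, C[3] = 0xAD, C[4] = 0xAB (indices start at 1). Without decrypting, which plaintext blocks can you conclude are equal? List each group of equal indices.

P[1] = P[2] = P[4]

ECB encrypts each block independently with the same key, so equal ciphertext blocks imply equal plaintext blocks.
C[1] = C[2] = C[4] = 0xAB, so P[1] = P[2] = P[4].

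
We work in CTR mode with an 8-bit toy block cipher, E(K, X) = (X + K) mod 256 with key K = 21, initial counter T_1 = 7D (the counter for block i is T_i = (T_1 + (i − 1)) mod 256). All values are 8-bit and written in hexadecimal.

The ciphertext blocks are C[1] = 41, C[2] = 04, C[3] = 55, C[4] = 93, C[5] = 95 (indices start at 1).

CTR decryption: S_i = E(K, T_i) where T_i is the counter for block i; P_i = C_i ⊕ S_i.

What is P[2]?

P[2] = 9B

P[2]: T = 7E, S = E(K, T) = 9F; 04 ⊕ 9F = 9B.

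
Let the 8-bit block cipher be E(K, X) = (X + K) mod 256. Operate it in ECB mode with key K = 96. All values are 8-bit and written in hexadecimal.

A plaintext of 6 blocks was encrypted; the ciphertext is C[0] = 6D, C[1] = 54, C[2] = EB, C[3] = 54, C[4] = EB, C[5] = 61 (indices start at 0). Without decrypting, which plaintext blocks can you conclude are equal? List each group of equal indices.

P[1] = P[3]; P[2] = P[4]

ECB encrypts each block independently with the same key, so equal ciphertext blocks imply equal plaintext blocks.
C[1] = C[3] = 54, so P[1] = P[3].
C[2] = C[4] = EB, so P[2] = P[4].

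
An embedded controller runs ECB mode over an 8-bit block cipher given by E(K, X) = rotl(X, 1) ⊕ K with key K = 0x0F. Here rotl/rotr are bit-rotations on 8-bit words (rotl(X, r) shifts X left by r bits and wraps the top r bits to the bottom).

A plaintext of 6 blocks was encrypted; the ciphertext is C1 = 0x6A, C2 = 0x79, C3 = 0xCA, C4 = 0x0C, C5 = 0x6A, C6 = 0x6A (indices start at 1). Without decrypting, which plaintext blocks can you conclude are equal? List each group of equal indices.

P1 = P5 = P6

ECB encrypts each block independently with the same key, so equal ciphertext blocks imply equal plaintext blocks.
C1 = C5 = C6 = 0x6A, so P1 = P5 = P6.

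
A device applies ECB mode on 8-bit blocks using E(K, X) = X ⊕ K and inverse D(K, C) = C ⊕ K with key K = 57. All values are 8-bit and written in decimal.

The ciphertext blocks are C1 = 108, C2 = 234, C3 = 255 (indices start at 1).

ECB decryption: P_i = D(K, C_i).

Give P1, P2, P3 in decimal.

P1: D(K, 108) = 85.
P2: D(K, 234) = 211.
P3: D(K, 255) = 198.

P1 = 85, P2 = 211, P3 = 198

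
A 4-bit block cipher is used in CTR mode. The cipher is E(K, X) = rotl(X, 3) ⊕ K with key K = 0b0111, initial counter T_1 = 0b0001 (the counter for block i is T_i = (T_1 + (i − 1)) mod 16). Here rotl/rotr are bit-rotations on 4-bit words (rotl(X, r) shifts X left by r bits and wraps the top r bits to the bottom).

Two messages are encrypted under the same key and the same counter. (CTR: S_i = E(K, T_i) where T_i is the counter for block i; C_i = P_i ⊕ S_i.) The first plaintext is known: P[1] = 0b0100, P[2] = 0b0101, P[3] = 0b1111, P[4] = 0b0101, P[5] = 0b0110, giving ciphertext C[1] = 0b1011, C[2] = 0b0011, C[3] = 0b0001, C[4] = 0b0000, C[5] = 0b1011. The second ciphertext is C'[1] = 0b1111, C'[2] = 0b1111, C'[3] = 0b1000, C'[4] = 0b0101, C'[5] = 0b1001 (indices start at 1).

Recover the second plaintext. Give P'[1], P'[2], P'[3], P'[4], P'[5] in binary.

In CTR with a reused counter, both messages share the same keystream S_i, so C_i ⊕ C'_i = P_i ⊕ P'_i and thus P'_i = P_i ⊕ C_i ⊕ C'_i.
P'[1]: 0b0100 ⊕ 0b1011 ⊕ 0b1111 = 0b0000.
P'[2]: 0b0101 ⊕ 0b0011 ⊕ 0b1111 = 0b1001.
P'[3]: 0b1111 ⊕ 0b0001 ⊕ 0b1000 = 0b0110.
P'[4]: 0b0101 ⊕ 0b0000 ⊕ 0b0101 = 0b0000.
P'[5]: 0b0110 ⊕ 0b1011 ⊕ 0b1001 = 0b0100.

P'[1] = 0b0000, P'[2] = 0b1001, P'[3] = 0b0110, P'[4] = 0b0000, P'[5] = 0b0100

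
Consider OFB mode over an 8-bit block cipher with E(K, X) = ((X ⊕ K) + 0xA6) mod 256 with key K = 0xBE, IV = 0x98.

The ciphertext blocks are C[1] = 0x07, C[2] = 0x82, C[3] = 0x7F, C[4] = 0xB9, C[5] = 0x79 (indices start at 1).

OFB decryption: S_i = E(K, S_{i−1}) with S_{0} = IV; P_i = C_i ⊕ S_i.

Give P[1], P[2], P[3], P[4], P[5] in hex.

P[1]: S = E(K, 0x98) = 0xCC; 0x07 ⊕ 0xCC = 0xCB.
P[2]: S = E(K, 0xCC) = 0x18; 0x82 ⊕ 0x18 = 0x9A.
P[3]: S = E(K, 0x18) = 0x4C; 0x7F ⊕ 0x4C = 0x33.
P[4]: S = E(K, 0x4C) = 0x98; 0xB9 ⊕ 0x98 = 0x21.
P[5]: S = E(K, 0x98) = 0xCC; 0x79 ⊕ 0xCC = 0xB5.

P[1] = 0xCB, P[2] = 0x9A, P[3] = 0x33, P[4] = 0x21, P[5] = 0xB5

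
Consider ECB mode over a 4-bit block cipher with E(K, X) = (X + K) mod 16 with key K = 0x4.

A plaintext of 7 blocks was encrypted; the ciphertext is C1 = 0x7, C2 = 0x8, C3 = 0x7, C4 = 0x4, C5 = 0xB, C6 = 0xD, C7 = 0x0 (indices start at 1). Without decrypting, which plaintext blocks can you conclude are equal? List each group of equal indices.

ECB encrypts each block independently with the same key, so equal ciphertext blocks imply equal plaintext blocks.
C1 = C3 = 0x7, so P1 = P3.

P1 = P3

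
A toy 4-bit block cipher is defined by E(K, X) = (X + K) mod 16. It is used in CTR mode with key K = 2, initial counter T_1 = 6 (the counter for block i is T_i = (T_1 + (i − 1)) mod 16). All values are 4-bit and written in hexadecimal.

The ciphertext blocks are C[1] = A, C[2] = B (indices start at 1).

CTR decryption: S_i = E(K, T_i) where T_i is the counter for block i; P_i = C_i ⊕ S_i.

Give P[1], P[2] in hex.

P[1] = 2, P[2] = 2

P[1]: T = 6, S = E(K, T) = 8; A ⊕ 8 = 2.
P[2]: T = 7, S = E(K, T) = 9; B ⊕ 9 = 2.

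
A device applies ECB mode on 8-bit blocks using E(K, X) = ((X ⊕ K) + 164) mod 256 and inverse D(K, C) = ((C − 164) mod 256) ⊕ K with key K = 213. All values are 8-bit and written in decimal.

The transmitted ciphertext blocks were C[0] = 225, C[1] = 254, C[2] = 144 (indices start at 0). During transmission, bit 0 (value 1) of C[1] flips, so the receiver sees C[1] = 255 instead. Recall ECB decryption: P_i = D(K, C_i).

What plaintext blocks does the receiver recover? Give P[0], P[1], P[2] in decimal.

P[0] = 232, P[1] = 142, P[2] = 57

Only C[1] changed, to 255. In ECB, a change in C_i affects only P_i. Decrypting the received ciphertext:
P[0]: D(K, 225) = 232.
P[1]: D(K, 255) = 142.
P[2]: D(K, 144) = 57.
Blocks that differ from the original plaintext: P[1].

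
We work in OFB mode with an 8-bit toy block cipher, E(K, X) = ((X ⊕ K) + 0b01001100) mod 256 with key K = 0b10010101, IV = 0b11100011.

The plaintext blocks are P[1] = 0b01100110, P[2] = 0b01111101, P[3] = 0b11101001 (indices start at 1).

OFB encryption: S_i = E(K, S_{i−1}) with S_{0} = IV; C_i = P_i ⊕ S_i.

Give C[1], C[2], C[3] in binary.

C[1] = 0b10100100, C[2] = 0b11011110, C[3] = 0b01101011

C[1]: S = E(K, 0b11100011) = 0b11000010; 0b01100110 ⊕ 0b11000010 = 0b10100100.
C[2]: S = E(K, 0b11000010) = 0b10100011; 0b01111101 ⊕ 0b10100011 = 0b11011110.
C[3]: S = E(K, 0b10100011) = 0b10000010; 0b11101001 ⊕ 0b10000010 = 0b01101011.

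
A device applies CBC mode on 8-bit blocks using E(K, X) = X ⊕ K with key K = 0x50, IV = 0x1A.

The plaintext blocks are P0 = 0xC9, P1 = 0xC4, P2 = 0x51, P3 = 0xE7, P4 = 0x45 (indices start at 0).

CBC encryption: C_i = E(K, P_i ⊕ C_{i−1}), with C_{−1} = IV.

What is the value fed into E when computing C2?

0x46

C0: P0 ⊕ 0x1A = 0xD3; E(K, 0xD3) = 0x83.
C1: P1 ⊕ 0x83 = 0x47; E(K, 0x47) = 0x17.
C2: P2 ⊕ 0x17 = 0x46; E(K, 0x46) = 0x16.
So the input to E for block 2 is 0x46.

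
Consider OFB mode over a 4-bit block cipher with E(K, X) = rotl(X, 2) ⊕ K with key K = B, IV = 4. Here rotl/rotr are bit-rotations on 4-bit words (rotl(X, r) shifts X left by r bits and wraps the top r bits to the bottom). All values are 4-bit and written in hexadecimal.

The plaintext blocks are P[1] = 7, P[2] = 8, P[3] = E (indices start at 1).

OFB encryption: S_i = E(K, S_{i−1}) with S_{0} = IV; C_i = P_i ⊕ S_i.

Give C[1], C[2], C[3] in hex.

C[1]: S = E(K, 4) = A; 7 ⊕ A = D.
C[2]: S = E(K, A) = 1; 8 ⊕ 1 = 9.
C[3]: S = E(K, 1) = F; E ⊕ F = 1.

C[1] = D, C[2] = 9, C[3] = 1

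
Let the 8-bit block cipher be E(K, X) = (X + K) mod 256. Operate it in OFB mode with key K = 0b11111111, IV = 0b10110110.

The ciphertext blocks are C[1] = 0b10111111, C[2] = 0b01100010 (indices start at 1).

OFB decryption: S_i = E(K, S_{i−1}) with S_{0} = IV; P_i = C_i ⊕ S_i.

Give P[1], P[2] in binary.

P[1]: S = E(K, 0b10110110) = 0b10110101; 0b10111111 ⊕ 0b10110101 = 0b00001010.
P[2]: S = E(K, 0b10110101) = 0b10110100; 0b01100010 ⊕ 0b10110100 = 0b11010110.

P[1] = 0b00001010, P[2] = 0b11010110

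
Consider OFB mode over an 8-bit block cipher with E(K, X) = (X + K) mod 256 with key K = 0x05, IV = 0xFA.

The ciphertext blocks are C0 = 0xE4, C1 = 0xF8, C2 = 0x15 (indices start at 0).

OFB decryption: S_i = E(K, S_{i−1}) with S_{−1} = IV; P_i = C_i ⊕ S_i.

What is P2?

P2 = 0x1C

P0: S = E(K, 0xFA) = 0xFF; 0xE4 ⊕ 0xFF = 0x1B.
P1: S = E(K, 0xFF) = 0x04; 0xF8 ⊕ 0x04 = 0xFC.
P2: S = E(K, 0x04) = 0x09; 0x15 ⊕ 0x09 = 0x1C.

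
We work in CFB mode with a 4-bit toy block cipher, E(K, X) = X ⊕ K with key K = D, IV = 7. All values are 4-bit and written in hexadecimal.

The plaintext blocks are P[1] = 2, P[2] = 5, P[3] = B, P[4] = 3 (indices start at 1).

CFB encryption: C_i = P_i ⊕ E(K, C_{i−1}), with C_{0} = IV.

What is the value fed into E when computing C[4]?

C[1]: E(K, 7) = A; 2 ⊕ A = 8.
C[2]: E(K, 8) = 5; 5 ⊕ 5 = 0.
C[3]: E(K, 0) = D; B ⊕ D = 6.
C[4]: E(K, 6) = B; 3 ⊕ B = 8.
So the input to E for block [4] is 6.

6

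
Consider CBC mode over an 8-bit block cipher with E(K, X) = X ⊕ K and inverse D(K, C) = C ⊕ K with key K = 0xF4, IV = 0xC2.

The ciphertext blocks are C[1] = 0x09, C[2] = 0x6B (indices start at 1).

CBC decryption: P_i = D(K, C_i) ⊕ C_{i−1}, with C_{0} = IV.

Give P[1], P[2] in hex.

P[1]: D(K, 0x09) = 0xFD; 0xFD ⊕ 0xC2 = 0x3F.
P[2]: D(K, 0x6B) = 0x9F; 0x9F ⊕ 0x09 = 0x96.

P[1] = 0x3F, P[2] = 0x96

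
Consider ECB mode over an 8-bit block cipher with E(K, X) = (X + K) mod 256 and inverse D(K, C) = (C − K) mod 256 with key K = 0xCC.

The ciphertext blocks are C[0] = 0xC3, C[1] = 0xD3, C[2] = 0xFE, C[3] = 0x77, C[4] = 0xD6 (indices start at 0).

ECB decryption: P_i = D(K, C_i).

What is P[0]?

P[0] = 0xF7

P[0]: D(K, 0xC3) = 0xF7.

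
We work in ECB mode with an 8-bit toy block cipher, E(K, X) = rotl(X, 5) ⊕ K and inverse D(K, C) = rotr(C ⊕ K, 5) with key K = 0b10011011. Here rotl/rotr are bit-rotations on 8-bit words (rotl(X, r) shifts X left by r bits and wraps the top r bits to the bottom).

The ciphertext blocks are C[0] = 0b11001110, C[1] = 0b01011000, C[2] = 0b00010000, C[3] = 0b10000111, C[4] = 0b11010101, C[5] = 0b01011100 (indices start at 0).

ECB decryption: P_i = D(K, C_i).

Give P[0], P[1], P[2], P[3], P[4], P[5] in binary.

P[0]: D(K, 0b11001110) = 0b10101010.
P[1]: D(K, 0b01011000) = 0b00011110.
P[2]: D(K, 0b00010000) = 0b01011100.
P[3]: D(K, 0b10000111) = 0b11100000.
P[4]: D(K, 0b11010101) = 0b01110010.
P[5]: D(K, 0b01011100) = 0b00111110.

P[0] = 0b10101010, P[1] = 0b00011110, P[2] = 0b01011100, P[3] = 0b11100000, P[4] = 0b01110010, P[5] = 0b00111110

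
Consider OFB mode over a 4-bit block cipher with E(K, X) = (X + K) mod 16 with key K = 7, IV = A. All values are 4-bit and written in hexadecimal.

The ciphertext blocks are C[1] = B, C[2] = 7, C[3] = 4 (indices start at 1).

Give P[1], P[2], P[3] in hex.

OFB decryption: S_i = E(K, S_{i−1}) with S_{0} = IV; P_i = C_i ⊕ S_i.
P[1]: S = E(K, A) = 1; B ⊕ 1 = A.
P[2]: S = E(K, 1) = 8; 7 ⊕ 8 = F.
P[3]: S = E(K, 8) = F; 4 ⊕ F = B.

P[1] = A, P[2] = F, P[3] = B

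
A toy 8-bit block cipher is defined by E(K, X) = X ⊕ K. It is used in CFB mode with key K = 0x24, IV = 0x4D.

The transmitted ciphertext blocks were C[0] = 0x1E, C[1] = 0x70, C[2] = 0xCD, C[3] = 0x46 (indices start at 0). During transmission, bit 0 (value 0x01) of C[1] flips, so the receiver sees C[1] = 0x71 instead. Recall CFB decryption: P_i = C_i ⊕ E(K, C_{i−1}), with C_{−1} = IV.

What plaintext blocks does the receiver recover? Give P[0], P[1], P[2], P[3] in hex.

P[0] = 0x77, P[1] = 0x4B, P[2] = 0x98, P[3] = 0xAF

Only C[1] changed, to 0x71. In CFB, a change in C_i flips the same bit in P_i and garbles P_{i+1}. Decrypting the received ciphertext:
P[0]: E(K, 0x4D) = 0x69; 0x1E ⊕ 0x69 = 0x77.
P[1]: E(K, 0x1E) = 0x3A; 0x71 ⊕ 0x3A = 0x4B.
P[2]: E(K, 0x71) = 0x55; 0xCD ⊕ 0x55 = 0x98.
P[3]: E(K, 0xCD) = 0xE9; 0x46 ⊕ 0xE9 = 0xAF.
Blocks that differ from the original plaintext: P[1], P[2].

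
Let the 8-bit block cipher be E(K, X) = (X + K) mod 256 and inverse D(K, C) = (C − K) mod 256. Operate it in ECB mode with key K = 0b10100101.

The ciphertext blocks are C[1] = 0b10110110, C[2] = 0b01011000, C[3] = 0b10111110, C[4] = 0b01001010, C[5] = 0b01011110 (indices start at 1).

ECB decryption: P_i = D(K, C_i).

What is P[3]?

P[3] = 0b00011001

P[3]: D(K, 0b10111110) = 0b00011001.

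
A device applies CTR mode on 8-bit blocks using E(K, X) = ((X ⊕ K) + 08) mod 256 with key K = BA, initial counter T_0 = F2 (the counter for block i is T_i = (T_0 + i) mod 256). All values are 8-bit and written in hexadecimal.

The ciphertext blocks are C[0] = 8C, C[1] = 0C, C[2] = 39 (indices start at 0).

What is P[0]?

CTR decryption: S_i = E(K, T_i) where T_i is the counter for block i; P_i = C_i ⊕ S_i.
P[0]: T = F2, S = E(K, T) = 50; 8C ⊕ 50 = DC.

P[0] = DC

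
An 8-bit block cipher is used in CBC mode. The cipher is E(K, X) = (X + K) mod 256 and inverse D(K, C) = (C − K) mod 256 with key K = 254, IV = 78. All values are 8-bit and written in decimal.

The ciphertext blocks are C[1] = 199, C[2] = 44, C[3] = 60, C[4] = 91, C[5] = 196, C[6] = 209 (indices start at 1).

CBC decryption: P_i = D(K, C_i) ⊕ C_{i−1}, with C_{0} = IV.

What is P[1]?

P[1]: D(K, 199) = 201; 201 ⊕ 78 = 135.

P[1] = 135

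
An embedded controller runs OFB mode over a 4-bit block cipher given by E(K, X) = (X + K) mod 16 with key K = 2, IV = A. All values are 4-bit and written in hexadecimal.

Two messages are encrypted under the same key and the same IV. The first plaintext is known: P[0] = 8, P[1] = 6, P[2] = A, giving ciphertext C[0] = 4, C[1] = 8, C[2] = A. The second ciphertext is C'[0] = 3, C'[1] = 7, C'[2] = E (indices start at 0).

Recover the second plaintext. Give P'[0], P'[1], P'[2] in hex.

P'[0] = F, P'[1] = 9, P'[2] = E

In OFB with a reused IV, both messages share the same keystream S_i, so C_i ⊕ C'_i = P_i ⊕ P'_i and thus P'_i = P_i ⊕ C_i ⊕ C'_i.
P'[0]: 8 ⊕ 4 ⊕ 3 = F.
P'[1]: 6 ⊕ 8 ⊕ 7 = 9.
P'[2]: A ⊕ A ⊕ E = E.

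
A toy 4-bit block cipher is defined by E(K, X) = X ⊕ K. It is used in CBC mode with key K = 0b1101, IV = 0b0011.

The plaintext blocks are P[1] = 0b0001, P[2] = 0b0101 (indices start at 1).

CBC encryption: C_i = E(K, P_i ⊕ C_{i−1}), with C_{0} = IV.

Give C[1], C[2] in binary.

C[1] = 0b1111, C[2] = 0b0111

C[1]: P[1] ⊕ 0b0011 = 0b0010; E(K, 0b0010) = 0b1111.
C[2]: P[2] ⊕ 0b1111 = 0b1010; E(K, 0b1010) = 0b0111.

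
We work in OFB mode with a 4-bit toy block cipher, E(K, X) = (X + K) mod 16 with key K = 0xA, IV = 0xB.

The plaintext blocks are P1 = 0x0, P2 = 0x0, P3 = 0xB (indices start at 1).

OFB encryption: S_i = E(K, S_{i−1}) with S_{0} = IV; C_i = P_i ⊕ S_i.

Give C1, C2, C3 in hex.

C1 = 0x5, C2 = 0xF, C3 = 0x2

C1: S = E(K, 0xB) = 0x5; 0x0 ⊕ 0x5 = 0x5.
C2: S = E(K, 0x5) = 0xF; 0x0 ⊕ 0xF = 0xF.
C3: S = E(K, 0xF) = 0x9; 0xB ⊕ 0x9 = 0x2.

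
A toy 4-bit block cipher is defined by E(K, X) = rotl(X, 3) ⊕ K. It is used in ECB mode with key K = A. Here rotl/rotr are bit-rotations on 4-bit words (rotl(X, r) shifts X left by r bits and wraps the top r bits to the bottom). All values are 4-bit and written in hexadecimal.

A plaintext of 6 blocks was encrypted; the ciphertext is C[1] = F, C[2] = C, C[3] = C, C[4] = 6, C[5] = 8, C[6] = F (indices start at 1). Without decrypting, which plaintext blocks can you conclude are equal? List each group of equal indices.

ECB encrypts each block independently with the same key, so equal ciphertext blocks imply equal plaintext blocks.
C[1] = C[6] = F, so P[1] = P[6].
C[2] = C[3] = C, so P[2] = P[3].

P[1] = P[6]; P[2] = P[3]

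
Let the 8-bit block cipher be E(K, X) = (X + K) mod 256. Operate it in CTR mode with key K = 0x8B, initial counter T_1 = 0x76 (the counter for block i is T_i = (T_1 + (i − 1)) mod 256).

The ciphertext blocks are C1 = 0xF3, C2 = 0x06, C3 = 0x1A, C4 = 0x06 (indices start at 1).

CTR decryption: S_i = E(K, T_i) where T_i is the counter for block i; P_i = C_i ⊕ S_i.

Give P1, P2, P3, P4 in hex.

P1: T = 0x76, S = E(K, T) = 0x01; 0xF3 ⊕ 0x01 = 0xF2.
P2: T = 0x77, S = E(K, T) = 0x02; 0x06 ⊕ 0x02 = 0x04.
P3: T = 0x78, S = E(K, T) = 0x03; 0x1A ⊕ 0x03 = 0x19.
P4: T = 0x79, S = E(K, T) = 0x04; 0x06 ⊕ 0x04 = 0x02.

P1 = 0xF2, P2 = 0x04, P3 = 0x19, P4 = 0x02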